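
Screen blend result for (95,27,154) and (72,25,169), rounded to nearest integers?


Screen: C = 255 - (255-A)×(255-B)/255, rounded to nearest integer
R: 255 - (255-95)×(255-72)/255 = 255 - 29280/255 ≈ 255 - 114.824 = 140.176 → 140
G: 255 - (255-27)×(255-25)/255 = 255 - 52440/255 ≈ 255 - 205.647 = 49.353 → 49
B: 255 - (255-154)×(255-169)/255 = 255 - 8686/255 ≈ 255 - 34.063 = 220.937 → 221
= RGB(140, 49, 221)


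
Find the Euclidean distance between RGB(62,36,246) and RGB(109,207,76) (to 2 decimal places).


d = √[(R₁-R₂)² + (G₁-G₂)² + (B₁-B₂)²]
d = √[(62-109)² + (36-207)² + (246-76)²]
d = √[2209 + 29241 + 28900]
d = √60350
d ≈ 245.66


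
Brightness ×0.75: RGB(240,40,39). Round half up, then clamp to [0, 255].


Multiply each channel by 0.75, round half up, clamp to [0, 255]
R: 240×0.75 = 180
G: 40×0.75 = 30
B: 39×0.75 = 29.25 → round → 29
= RGB(180, 30, 29)


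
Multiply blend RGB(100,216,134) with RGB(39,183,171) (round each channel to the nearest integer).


Multiply: C = A×B/255, rounded to nearest integer
R: 100×39/255 = 3900/255 ≈ 15.294 → 15
G: 216×183/255 = 39528/255 ≈ 155.012 → 155
B: 134×171/255 = 22914/255 ≈ 89.859 → 90
= RGB(15, 155, 90)


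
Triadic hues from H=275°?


Triadic: equally spaced at 120° intervals
H1 = 275°
H2 = (275 + 120) mod 360 = 35°
H3 = (275 + 240) mod 360 = 155°
Triadic = 275°, 35°, 155°


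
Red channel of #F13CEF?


Color: #F13CEF
R = F1 = 241
G = 3C = 60
B = EF = 239
Red = 241


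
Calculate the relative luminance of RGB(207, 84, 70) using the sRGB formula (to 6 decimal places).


Linearize each channel (sRGB transfer function): c = v/255; c_lin = c/12.92 if c ≤ 0.04045, else ((c+0.055)/1.055)^2.4
  R: 207/255 ≈ 0.811765 > 0.04045 → ((0.811765+0.055)/1.055)^2.4 ≈ 0.623960
  G: 84/255 ≈ 0.329412 > 0.04045 → ((0.329412+0.055)/1.055)^2.4 ≈ 0.088656
  B: 70/255 ≈ 0.274510 > 0.04045 → ((0.274510+0.055)/1.055)^2.4 ≈ 0.061246
R_lin = 0.623960, G_lin = 0.088656, B_lin = 0.061246
L = 0.2126×R + 0.7152×G + 0.0722×B
L = 0.2126×0.623960 + 0.7152×0.088656 + 0.0722×0.061246
L ≈ 0.200482


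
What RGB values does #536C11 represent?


53 → 83 (R)
6C → 108 (G)
11 → 17 (B)
= RGB(83, 108, 17)


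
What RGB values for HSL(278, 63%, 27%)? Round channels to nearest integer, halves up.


H=278°, S=0.63, L=0.27
C = (1-|2L-1|)×S = (1-|-0.46|)×0.63 = 0.3402
H' = H/60 = 278/60 ≈ 4.6333; X = C×(1-|H' mod 2 - 1|) = 0.21546
m = L - C/2 = 0.27 - 0.1701 = 0.0999
Sector ⌊H'⌋ = 4 → (R',G',B') = (0.21546, 0.0, 0.3402)
RGB = ((R'+m)×255, (G'+m)×255, (B'+m)×255) = (80.4168, 25.4745, 112.2255)
Round half up → RGB(80, 25, 112)


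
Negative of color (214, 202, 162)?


Invert: (255-R, 255-G, 255-B)
R: 255-214 = 41
G: 255-202 = 53
B: 255-162 = 93
= RGB(41, 53, 93)


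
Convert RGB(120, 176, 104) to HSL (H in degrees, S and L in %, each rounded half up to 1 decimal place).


Normalize: R'=120/255≈0.4706, G'=176/255≈0.6902, B'=104/255≈0.4078
Max=176/255, Min=104/255, Δ=Max-Min=72/255
L = (Max+Min)/2 = (176+104)/510 = 280/510 = 0.54901… → L = 54.9%
L > 0.5 → S = Δ/(2-Max-Min) = 72/(510-176-104) = 72/230 = 0.31304… → S = 31.3%
(the 1/255 factors cancel in S and H, so raw channel differences can be used)
Max is G' → H = 60 × ((B-R)/Δ + 2) = 60 × ((104-120)/72 + 2)
  -16/72 + 2 = -0.2222… + 2 = 1.7777…
  H = 60 × 1.7777… = 106.666…° → H = 106.7°
= HSL(106.7°, 31.3%, 54.9%)


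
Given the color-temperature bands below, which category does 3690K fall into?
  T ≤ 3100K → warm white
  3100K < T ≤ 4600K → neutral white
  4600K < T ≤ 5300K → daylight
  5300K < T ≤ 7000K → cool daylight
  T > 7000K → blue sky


Temperature: 3690K
3100K < 3690K ≤ 4600K → neutral white
Classification: neutral white


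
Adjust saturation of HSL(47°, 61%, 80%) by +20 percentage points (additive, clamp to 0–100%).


Original S = 61%
Adjustment = +20 percentage points
New S = 61 + (20) = 81
Clamp to [0, 100] → 81
= HSL(47°, 81%, 80%)


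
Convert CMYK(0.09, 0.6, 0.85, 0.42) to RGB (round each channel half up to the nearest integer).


R = 255 × (1-C) × (1-K) = 255 × 0.91 × 0.58 = 134.589 → 135
G = 255 × (1-M) × (1-K) = 255 × 0.40 × 0.58 = 59.16 → 59
B = 255 × (1-Y) × (1-K) = 255 × 0.15 × 0.58 = 22.185 → 22
= RGB(135, 59, 22)


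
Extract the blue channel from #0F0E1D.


Color: #0F0E1D
R = 0F = 15
G = 0E = 14
B = 1D = 29
Blue = 29


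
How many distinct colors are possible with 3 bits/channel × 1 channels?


Total bits = 3 bits/channel × 1 channels = 3 bits
Distinct colors = 2^3
= 8 colors


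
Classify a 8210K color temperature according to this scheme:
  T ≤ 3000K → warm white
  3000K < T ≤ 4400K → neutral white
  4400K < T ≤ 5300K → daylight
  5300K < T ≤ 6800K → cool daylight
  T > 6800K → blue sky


Temperature: 8210K
8210K > 6800K → blue sky
Classification: blue sky


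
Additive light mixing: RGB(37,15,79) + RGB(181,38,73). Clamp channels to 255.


Additive: each channel = min(255, C₁+C₂)
R: 37+181 = 218 → 218
G: 15+38 = 53 → 53
B: 79+73 = 152 → 152
= RGB(218, 53, 152)


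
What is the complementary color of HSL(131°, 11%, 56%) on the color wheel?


Complement = opposite side of color wheel = hue + 180°
H' = (131 + 180) mod 360 = 311°
S and L unchanged.
= HSL(311°, 11%, 56%)


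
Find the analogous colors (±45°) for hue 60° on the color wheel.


Base hue: 60°
Left analog: (60 - 45) mod 360 = 15°
Right analog: (60 + 45) mod 360 = 105°
Analogous hues = 15° and 105°


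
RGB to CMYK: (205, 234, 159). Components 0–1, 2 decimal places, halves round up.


R'=205/255≈0.8039, G'=234/255≈0.9176, B'=159/255≈0.6235
K = 1 - max(R',G',B') = 1 - 234/255 = 21/255 = 0.08235… → 0.08
(1-R'-K)/(1-K) simplifies to (max-R)/max with max = 234:
C = (234-205)/234 = 29/234 = 0.12393… → 0.12
M = (234-234)/234 = 0/234 = 0 → 0.00
Y = (234-159)/234 = 75/234 = 0.32051… → 0.32
= CMYK(0.12, 0.00, 0.32, 0.08)


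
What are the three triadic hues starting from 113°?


Triadic: equally spaced at 120° intervals
H1 = 113°
H2 = (113 + 120) mod 360 = 233°
H3 = (113 + 240) mod 360 = 353°
Triadic = 113°, 233°, 353°


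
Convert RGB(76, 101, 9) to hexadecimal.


R = 76 → 4C (hex)
G = 101 → 65 (hex)
B = 9 → 09 (hex)
Hex = #4C6509


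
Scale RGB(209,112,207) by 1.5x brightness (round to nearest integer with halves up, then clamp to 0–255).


Multiply each channel by 1.5, round half up, clamp to [0, 255]
R: 209×1.5 = 313.5 → round → 314 → clamp → 255
G: 112×1.5 = 168
B: 207×1.5 = 310.5 → round → 311 → clamp → 255
= RGB(255, 168, 255)


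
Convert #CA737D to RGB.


CA → 202 (R)
73 → 115 (G)
7D → 125 (B)
= RGB(202, 115, 125)


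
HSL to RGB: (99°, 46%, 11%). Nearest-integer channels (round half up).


H=99°, S=0.46, L=0.11
C = (1-|2L-1|)×S = (1-|-0.78|)×0.46 = 0.1012
H' = H/60 = 99/60 ≈ 1.6500; X = C×(1-|H' mod 2 - 1|) = 0.03542
m = L - C/2 = 0.11 - 0.0506 = 0.0594
Sector ⌊H'⌋ = 1 → (R',G',B') = (0.03542, 0.1012, 0.0)
RGB = ((R'+m)×255, (G'+m)×255, (B'+m)×255) = (24.1791, 40.953, 15.147)
Round half up → RGB(24, 41, 15)


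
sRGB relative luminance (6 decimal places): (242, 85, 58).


Linearize each channel (sRGB transfer function): c = v/255; c_lin = c/12.92 if c ≤ 0.04045, else ((c+0.055)/1.055)^2.4
  R: 242/255 ≈ 0.949020 > 0.04045 → ((0.949020+0.055)/1.055)^2.4 ≈ 0.887923
  G: 85/255 ≈ 0.333333 > 0.04045 → ((0.333333+0.055)/1.055)^2.4 ≈ 0.090842
  B: 58/255 ≈ 0.227451 > 0.04045 → ((0.227451+0.055)/1.055)^2.4 ≈ 0.042311
R_lin = 0.887923, G_lin = 0.090842, B_lin = 0.042311
L = 0.2126×R + 0.7152×G + 0.0722×B
L = 0.2126×0.887923 + 0.7152×0.090842 + 0.0722×0.042311
L ≈ 0.256797


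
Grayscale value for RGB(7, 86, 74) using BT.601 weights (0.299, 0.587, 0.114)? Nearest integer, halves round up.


Gray = 0.299×R + 0.587×G + 0.114×B
Gray = 0.299×7 + 0.587×86 + 0.114×74
Gray = 2.093 + 50.482 + 8.436
Gray = 61.011 → round half up → 61
Gray = 61


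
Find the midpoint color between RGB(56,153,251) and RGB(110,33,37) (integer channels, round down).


Midpoint: each channel = ⌊(C₁+C₂)/2⌋
R: ⌊(56+110)/2⌋ = 83
G: ⌊(153+33)/2⌋ = 93
B: ⌊(251+37)/2⌋ = 144
= RGB(83, 93, 144)


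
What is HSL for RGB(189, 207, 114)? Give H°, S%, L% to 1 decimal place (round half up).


Normalize: R'=189/255≈0.7412, G'=207/255≈0.8118, B'=114/255≈0.4471
Max=207/255, Min=114/255, Δ=Max-Min=93/255
L = (Max+Min)/2 = (207+114)/510 = 321/510 = 0.62941… → L = 62.9%
L > 0.5 → S = Δ/(2-Max-Min) = 93/(510-207-114) = 93/189 = 0.49206… → S = 49.2%
(the 1/255 factors cancel in S and H, so raw channel differences can be used)
Max is G' → H = 60 × ((B-R)/Δ + 2) = 60 × ((114-189)/93 + 2)
  -75/93 + 2 = -0.8064… + 2 = 1.1935…
  H = 60 × 1.1935… = 71.612…° → H = 71.6°
= HSL(71.6°, 49.2%, 62.9%)


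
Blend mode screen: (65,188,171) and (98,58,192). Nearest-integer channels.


Screen: C = 255 - (255-A)×(255-B)/255, rounded to nearest integer
R: 255 - (255-65)×(255-98)/255 = 255 - 29830/255 ≈ 255 - 116.980 = 138.020 → 138
G: 255 - (255-188)×(255-58)/255 = 255 - 13199/255 ≈ 255 - 51.761 = 203.239 → 203
B: 255 - (255-171)×(255-192)/255 = 255 - 5292/255 ≈ 255 - 20.753 = 234.247 → 234
= RGB(138, 203, 234)


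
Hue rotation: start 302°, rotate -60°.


New hue = (H + rotation) mod 360
New hue = (302 -60) mod 360
= 242 mod 360
= 242°


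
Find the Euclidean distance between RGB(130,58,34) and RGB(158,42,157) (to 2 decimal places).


d = √[(R₁-R₂)² + (G₁-G₂)² + (B₁-B₂)²]
d = √[(130-158)² + (58-42)² + (34-157)²]
d = √[784 + 256 + 15129]
d = √16169
d ≈ 127.16


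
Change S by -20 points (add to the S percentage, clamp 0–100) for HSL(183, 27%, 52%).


Original S = 27%
Adjustment = -20 percentage points
New S = 27 + (-20) = 7
Clamp to [0, 100] → 7
= HSL(183°, 7%, 52%)


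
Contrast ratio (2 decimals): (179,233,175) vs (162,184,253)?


Linearize each sRGB channel c=v/255: c/12.92 if c ≤ 0.04045 else ((c+0.055)/1.055)^2.4
L = 0.2126×R_lin + 0.7152×G_lin + 0.0722×B_lin
Color 1 (179,233,175):
  R=179: 179/255≈0.7020 > 0.04045 → ((0.7020+0.055)/1.055)^2.4 ≈ 0.45079
  G=233: 233/255≈0.9137 > 0.04045 → ((0.9137+0.055)/1.055)^2.4 ≈ 0.81485
  B=175: 175/255≈0.6863 > 0.04045 → ((0.6863+0.055)/1.055)^2.4 ≈ 0.42869
  L1 = 0.2126×0.45079 + 0.7152×0.81485 + 0.0722×0.42869 ≈ 0.70957
Color 2 (162,184,253):
  R=162: 162/255≈0.6353 > 0.04045 → ((0.6353+0.055)/1.055)^2.4 ≈ 0.36131
  G=184: 184/255≈0.7216 > 0.04045 → ((0.7216+0.055)/1.055)^2.4 ≈ 0.47932
  B=253: 253/255≈0.9922 > 0.04045 → ((0.9922+0.055)/1.055)^2.4 ≈ 0.98225
  L2 = 0.2126×0.36131 + 0.7152×0.47932 + 0.0722×0.98225 ≈ 0.49054
Lighter = 0.70957, Darker = 0.49054
Ratio = (L_lighter + 0.05) / (L_darker + 0.05)
Ratio = (0.70957 + 0.05) / (0.49054 + 0.05) = 0.75957 / 0.54054 ≈ 1.4052
Ratio ≈ 1.41:1


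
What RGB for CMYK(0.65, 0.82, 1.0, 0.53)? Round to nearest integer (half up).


R = 255 × (1-C) × (1-K) = 255 × 0.35 × 0.47 = 41.9475 → 42
G = 255 × (1-M) × (1-K) = 255 × 0.18 × 0.47 = 21.573 → 22
B = 255 × (1-Y) × (1-K) = 255 × 0.00 × 0.47 = 0
= RGB(42, 22, 0)


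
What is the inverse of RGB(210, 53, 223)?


Invert: (255-R, 255-G, 255-B)
R: 255-210 = 45
G: 255-53 = 202
B: 255-223 = 32
= RGB(45, 202, 32)


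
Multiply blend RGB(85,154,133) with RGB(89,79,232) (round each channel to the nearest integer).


Multiply: C = A×B/255, rounded to nearest integer
R: 85×89/255 = 7565/255 ≈ 29.667 → 30
G: 154×79/255 = 12166/255 ≈ 47.710 → 48
B: 133×232/255 = 30856/255 ≈ 121.004 → 121
= RGB(30, 48, 121)


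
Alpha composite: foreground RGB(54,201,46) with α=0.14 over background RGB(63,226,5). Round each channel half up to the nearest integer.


C = α×F + (1-α)×B, with 1-α = 0.86
R: 0.14×54 + 0.86×63 = 7.56 + 54.18 = 61.74 → 62
G: 0.14×201 + 0.86×226 = 28.14 + 194.36 = 222.50 → 223
B: 0.14×46 + 0.86×5 = 6.44 + 4.30 = 10.74 → 11
= RGB(62, 223, 11)


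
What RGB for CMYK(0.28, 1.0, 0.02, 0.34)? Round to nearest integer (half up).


R = 255 × (1-C) × (1-K) = 255 × 0.72 × 0.66 = 121.176 → 121
G = 255 × (1-M) × (1-K) = 255 × 0.00 × 0.66 = 0
B = 255 × (1-Y) × (1-K) = 255 × 0.98 × 0.66 = 164.934 → 165
= RGB(121, 0, 165)


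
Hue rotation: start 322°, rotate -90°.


New hue = (H + rotation) mod 360
New hue = (322 -90) mod 360
= 232 mod 360
= 232°


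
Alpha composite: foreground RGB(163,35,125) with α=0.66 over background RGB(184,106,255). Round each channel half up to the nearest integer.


C = α×F + (1-α)×B, with 1-α = 0.34
R: 0.66×163 + 0.34×184 = 107.58 + 62.56 = 170.14 → 170
G: 0.66×35 + 0.34×106 = 23.10 + 36.04 = 59.14 → 59
B: 0.66×125 + 0.34×255 = 82.50 + 86.70 = 169.20 → 169
= RGB(170, 59, 169)


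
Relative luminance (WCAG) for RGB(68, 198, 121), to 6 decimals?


Linearize each channel (sRGB transfer function): c = v/255; c_lin = c/12.92 if c ≤ 0.04045, else ((c+0.055)/1.055)^2.4
  R: 68/255 ≈ 0.266667 > 0.04045 → ((0.266667+0.055)/1.055)^2.4 ≈ 0.057805
  G: 198/255 ≈ 0.776471 > 0.04045 → ((0.776471+0.055)/1.055)^2.4 ≈ 0.564712
  B: 121/255 ≈ 0.474510 > 0.04045 → ((0.474510+0.055)/1.055)^2.4 ≈ 0.191202
R_lin = 0.057805, G_lin = 0.564712, B_lin = 0.191202
L = 0.2126×R + 0.7152×G + 0.0722×B
L = 0.2126×0.057805 + 0.7152×0.564712 + 0.0722×0.191202
L ≈ 0.429976


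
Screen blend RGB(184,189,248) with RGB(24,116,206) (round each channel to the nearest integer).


Screen: C = 255 - (255-A)×(255-B)/255, rounded to nearest integer
R: 255 - (255-184)×(255-24)/255 = 255 - 16401/255 ≈ 255 - 64.318 = 190.682 → 191
G: 255 - (255-189)×(255-116)/255 = 255 - 9174/255 ≈ 255 - 35.976 = 219.024 → 219
B: 255 - (255-248)×(255-206)/255 = 255 - 343/255 ≈ 255 - 1.345 = 253.655 → 254
= RGB(191, 219, 254)


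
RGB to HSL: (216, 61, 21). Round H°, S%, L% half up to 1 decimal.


Normalize: R'=216/255≈0.8471, G'=61/255≈0.2392, B'=21/255≈0.0824
Max=216/255, Min=21/255, Δ=Max-Min=195/255
L = (Max+Min)/2 = (216+21)/510 = 237/510 = 0.46470… → L = 46.5%
L ≤ 0.5 → S = Δ/(Max+Min) = 195/(216+21) = 195/237 = 0.82278… → S = 82.3%
(the 1/255 factors cancel in S and H, so raw channel differences can be used)
Max is R' → H = 60 × (((G-B)/Δ) mod 6) = 60 × (((61-21)/195) mod 6)
  40/195 = 0.2051…
  H = 60 × 0.2051… = 12.307…° → H = 12.3°
= HSL(12.3°, 82.3%, 46.5%)


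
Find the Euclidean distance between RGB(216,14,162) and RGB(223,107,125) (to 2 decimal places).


d = √[(R₁-R₂)² + (G₁-G₂)² + (B₁-B₂)²]
d = √[(216-223)² + (14-107)² + (162-125)²]
d = √[49 + 8649 + 1369]
d = √10067
d ≈ 100.33


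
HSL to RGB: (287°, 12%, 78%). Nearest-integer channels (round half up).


H=287°, S=0.12, L=0.78
C = (1-|2L-1|)×S = (1-|0.56|)×0.12 = 0.0528
H' = H/60 = 287/60 ≈ 4.7833; X = C×(1-|H' mod 2 - 1|) = 0.04136
m = L - C/2 = 0.78 - 0.0264 = 0.7536
Sector ⌊H'⌋ = 4 → (R',G',B') = (0.04136, 0.0, 0.0528)
RGB = ((R'+m)×255, (G'+m)×255, (B'+m)×255) = (202.7148, 192.168, 205.632)
Round half up → RGB(203, 192, 206)


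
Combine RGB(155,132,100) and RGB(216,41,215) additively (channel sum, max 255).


Additive: each channel = min(255, C₁+C₂)
R: 155+216 = 371 → 255
G: 132+41 = 173 → 173
B: 100+215 = 315 → 255
= RGB(255, 173, 255)


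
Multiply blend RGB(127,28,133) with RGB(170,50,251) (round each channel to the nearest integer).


Multiply: C = A×B/255, rounded to nearest integer
R: 127×170/255 = 21590/255 ≈ 84.667 → 85
G: 28×50/255 = 1400/255 ≈ 5.490 → 5
B: 133×251/255 = 33383/255 ≈ 130.914 → 131
= RGB(85, 5, 131)


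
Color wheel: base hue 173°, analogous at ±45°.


Base hue: 173°
Left analog: (173 - 45) mod 360 = 128°
Right analog: (173 + 45) mod 360 = 218°
Analogous hues = 128° and 218°


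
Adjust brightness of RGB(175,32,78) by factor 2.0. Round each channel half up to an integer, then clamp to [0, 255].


Multiply each channel by 2.0, round half up, clamp to [0, 255]
R: 175×2.0 = 350 → clamp → 255
G: 32×2.0 = 64
B: 78×2.0 = 156
= RGB(255, 64, 156)


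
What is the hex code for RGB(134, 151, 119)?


R = 134 → 86 (hex)
G = 151 → 97 (hex)
B = 119 → 77 (hex)
Hex = #869777


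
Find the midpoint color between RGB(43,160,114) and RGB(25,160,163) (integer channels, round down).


Midpoint: each channel = ⌊(C₁+C₂)/2⌋
R: ⌊(43+25)/2⌋ = 34
G: ⌊(160+160)/2⌋ = 160
B: ⌊(114+163)/2⌋ = 138
= RGB(34, 160, 138)


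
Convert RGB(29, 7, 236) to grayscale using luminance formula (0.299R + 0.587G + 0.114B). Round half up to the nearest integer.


Gray = 0.299×R + 0.587×G + 0.114×B
Gray = 0.299×29 + 0.587×7 + 0.114×236
Gray = 8.671 + 4.109 + 26.904
Gray = 39.684 → round half up → 40
Gray = 40


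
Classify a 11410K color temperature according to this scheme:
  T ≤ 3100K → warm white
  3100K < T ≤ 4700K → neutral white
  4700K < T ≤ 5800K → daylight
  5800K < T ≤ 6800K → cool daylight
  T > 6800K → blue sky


Temperature: 11410K
11410K > 6800K → blue sky
Classification: blue sky


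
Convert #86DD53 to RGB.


86 → 134 (R)
DD → 221 (G)
53 → 83 (B)
= RGB(134, 221, 83)


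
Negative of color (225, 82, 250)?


Invert: (255-R, 255-G, 255-B)
R: 255-225 = 30
G: 255-82 = 173
B: 255-250 = 5
= RGB(30, 173, 5)


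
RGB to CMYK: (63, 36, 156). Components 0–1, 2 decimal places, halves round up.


R'=63/255≈0.2471, G'=36/255≈0.1412, B'=156/255≈0.6118
K = 1 - max(R',G',B') = 1 - 156/255 = 99/255 = 0.38823… → 0.39
(1-R'-K)/(1-K) simplifies to (max-R)/max with max = 156:
C = (156-63)/156 = 93/156 = 0.59615… → 0.60
M = (156-36)/156 = 120/156 = 0.76923… → 0.77
Y = (156-156)/156 = 0/156 = 0 → 0.00
= CMYK(0.60, 0.77, 0.00, 0.39)


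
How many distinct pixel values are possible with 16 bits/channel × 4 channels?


Total bits = 16 bits/channel × 4 channels = 64 bits
Distinct pixel values = 2^64
= 18,446,744,073,709,551,616 pixel values


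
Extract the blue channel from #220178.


Color: #220178
R = 22 = 34
G = 01 = 1
B = 78 = 120
Blue = 120


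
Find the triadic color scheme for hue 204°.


Triadic: equally spaced at 120° intervals
H1 = 204°
H2 = (204 + 120) mod 360 = 324°
H3 = (204 + 240) mod 360 = 84°
Triadic = 204°, 324°, 84°


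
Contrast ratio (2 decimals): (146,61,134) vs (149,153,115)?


Linearize each sRGB channel c=v/255: c/12.92 if c ≤ 0.04045 else ((c+0.055)/1.055)^2.4
L = 0.2126×R_lin + 0.7152×G_lin + 0.0722×B_lin
Color 1 (146,61,134):
  R=146: 146/255≈0.5725 > 0.04045 → ((0.5725+0.055)/1.055)^2.4 ≈ 0.28744
  G=61: 61/255≈0.2392 > 0.04045 → ((0.2392+0.055)/1.055)^2.4 ≈ 0.04667
  B=134: 134/255≈0.5255 > 0.04045 → ((0.5255+0.055)/1.055)^2.4 ≈ 0.23840
  L1 = 0.2126×0.28744 + 0.7152×0.04667 + 0.0722×0.23840 ≈ 0.11170
Color 2 (149,153,115):
  R=149: 149/255≈0.5843 > 0.04045 → ((0.5843+0.055)/1.055)^2.4 ≈ 0.30054
  G=153: 153/255≈0.6000 > 0.04045 → ((0.6000+0.055)/1.055)^2.4 ≈ 0.31855
  B=115: 115/255≈0.4510 > 0.04045 → ((0.4510+0.055)/1.055)^2.4 ≈ 0.17144
  L2 = 0.2126×0.30054 + 0.7152×0.31855 + 0.0722×0.17144 ≈ 0.30410
Lighter = 0.30410, Darker = 0.11170
Ratio = (L_lighter + 0.05) / (L_darker + 0.05)
Ratio = (0.30410 + 0.05) / (0.11170 + 0.05) = 0.35410 / 0.16170 ≈ 2.1899
Ratio ≈ 2.19:1


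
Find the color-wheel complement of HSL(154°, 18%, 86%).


Complement = opposite side of color wheel = hue + 180°
H' = (154 + 180) mod 360 = 334°
S and L unchanged.
= HSL(334°, 18%, 86%)


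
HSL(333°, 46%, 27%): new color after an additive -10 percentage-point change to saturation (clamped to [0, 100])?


Original S = 46%
Adjustment = -10 percentage points
New S = 46 + (-10) = 36
Clamp to [0, 100] → 36
= HSL(333°, 36%, 27%)


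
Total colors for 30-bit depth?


Colors = 2^bits = 2^30
= 1,073,741,824 colors


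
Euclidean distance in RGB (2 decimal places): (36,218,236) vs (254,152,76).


d = √[(R₁-R₂)² + (G₁-G₂)² + (B₁-B₂)²]
d = √[(36-254)² + (218-152)² + (236-76)²]
d = √[47524 + 4356 + 25600]
d = √77480
d ≈ 278.35


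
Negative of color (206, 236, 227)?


Invert: (255-R, 255-G, 255-B)
R: 255-206 = 49
G: 255-236 = 19
B: 255-227 = 28
= RGB(49, 19, 28)


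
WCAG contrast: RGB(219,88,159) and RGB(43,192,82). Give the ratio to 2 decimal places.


Linearize each sRGB channel c=v/255: c/12.92 if c ≤ 0.04045 else ((c+0.055)/1.055)^2.4
L = 0.2126×R_lin + 0.7152×G_lin + 0.0722×B_lin
Color 1 (219,88,159):
  R=219: 219/255≈0.8588 > 0.04045 → ((0.8588+0.055)/1.055)^2.4 ≈ 0.70838
  G=88: 88/255≈0.3451 > 0.04045 → ((0.3451+0.055)/1.055)^2.4 ≈ 0.09759
  B=159: 159/255≈0.6235 > 0.04045 → ((0.6235+0.055)/1.055)^2.4 ≈ 0.34670
  L1 = 0.2126×0.70838 + 0.7152×0.09759 + 0.0722×0.34670 ≈ 0.24543
Color 2 (43,192,82):
  R=43: 43/255≈0.1686 > 0.04045 → ((0.1686+0.055)/1.055)^2.4 ≈ 0.02416
  G=192: 192/255≈0.7529 > 0.04045 → ((0.7529+0.055)/1.055)^2.4 ≈ 0.52712
  B=82: 82/255≈0.3216 > 0.04045 → ((0.3216+0.055)/1.055)^2.4 ≈ 0.08438
  L2 = 0.2126×0.02416 + 0.7152×0.52712 + 0.0722×0.08438 ≈ 0.38822
Lighter = 0.38822, Darker = 0.24543
Ratio = (L_lighter + 0.05) / (L_darker + 0.05)
Ratio = (0.38822 + 0.05) / (0.24543 + 0.05) = 0.43822 / 0.29543 ≈ 1.4833
Ratio ≈ 1.48:1


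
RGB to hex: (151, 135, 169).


R = 151 → 97 (hex)
G = 135 → 87 (hex)
B = 169 → A9 (hex)
Hex = #9787A9


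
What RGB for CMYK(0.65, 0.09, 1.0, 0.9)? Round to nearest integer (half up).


R = 255 × (1-C) × (1-K) = 255 × 0.35 × 0.10 = 8.925 → 9
G = 255 × (1-M) × (1-K) = 255 × 0.91 × 0.10 = 23.205 → 23
B = 255 × (1-Y) × (1-K) = 255 × 0.00 × 0.10 = 0
= RGB(9, 23, 0)


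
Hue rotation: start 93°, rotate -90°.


New hue = (H + rotation) mod 360
New hue = (93 -90) mod 360
= 3 mod 360
= 3°


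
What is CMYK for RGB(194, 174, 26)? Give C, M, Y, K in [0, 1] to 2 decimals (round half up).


R'=194/255≈0.7608, G'=174/255≈0.6824, B'=26/255≈0.1020
K = 1 - max(R',G',B') = 1 - 194/255 = 61/255 = 0.23921… → 0.24
(1-R'-K)/(1-K) simplifies to (max-R)/max with max = 194:
C = (194-194)/194 = 0/194 = 0 → 0.00
M = (194-174)/194 = 20/194 = 0.10309… → 0.10
Y = (194-26)/194 = 168/194 = 0.86597… → 0.87
= CMYK(0.00, 0.10, 0.87, 0.24)


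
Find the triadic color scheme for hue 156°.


Triadic: equally spaced at 120° intervals
H1 = 156°
H2 = (156 + 120) mod 360 = 276°
H3 = (156 + 240) mod 360 = 36°
Triadic = 156°, 276°, 36°


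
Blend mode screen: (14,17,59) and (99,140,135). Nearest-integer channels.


Screen: C = 255 - (255-A)×(255-B)/255, rounded to nearest integer
R: 255 - (255-14)×(255-99)/255 = 255 - 37596/255 ≈ 255 - 147.435 = 107.565 → 108
G: 255 - (255-17)×(255-140)/255 = 255 - 27370/255 ≈ 255 - 107.333 = 147.667 → 148
B: 255 - (255-59)×(255-135)/255 = 255 - 23520/255 ≈ 255 - 92.235 = 162.765 → 163
= RGB(108, 148, 163)


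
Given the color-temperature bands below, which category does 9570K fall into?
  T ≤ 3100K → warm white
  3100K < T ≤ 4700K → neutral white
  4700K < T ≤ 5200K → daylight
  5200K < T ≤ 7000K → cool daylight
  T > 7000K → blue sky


Temperature: 9570K
9570K > 7000K → blue sky
Classification: blue sky


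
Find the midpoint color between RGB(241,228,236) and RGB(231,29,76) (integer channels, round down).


Midpoint: each channel = ⌊(C₁+C₂)/2⌋
R: ⌊(241+231)/2⌋ = 236
G: ⌊(228+29)/2⌋ = 128
B: ⌊(236+76)/2⌋ = 156
= RGB(236, 128, 156)


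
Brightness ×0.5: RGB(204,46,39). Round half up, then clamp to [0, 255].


Multiply each channel by 0.5, round half up, clamp to [0, 255]
R: 204×0.5 = 102
G: 46×0.5 = 23
B: 39×0.5 = 19.5 → round → 20
= RGB(102, 23, 20)


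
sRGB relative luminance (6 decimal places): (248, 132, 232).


Linearize each channel (sRGB transfer function): c = v/255; c_lin = c/12.92 if c ≤ 0.04045, else ((c+0.055)/1.055)^2.4
  R: 248/255 ≈ 0.972549 > 0.04045 → ((0.972549+0.055)/1.055)^2.4 ≈ 0.938686
  G: 132/255 ≈ 0.517647 > 0.04045 → ((0.517647+0.055)/1.055)^2.4 ≈ 0.230740
  B: 232/255 ≈ 0.909804 > 0.04045 → ((0.909804+0.055)/1.055)^2.4 ≈ 0.806952
R_lin = 0.938686, G_lin = 0.230740, B_lin = 0.806952
L = 0.2126×R + 0.7152×G + 0.0722×B
L = 0.2126×0.938686 + 0.7152×0.230740 + 0.0722×0.806952
L ≈ 0.422852


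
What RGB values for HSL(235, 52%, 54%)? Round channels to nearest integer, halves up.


H=235°, S=0.52, L=0.54
C = (1-|2L-1|)×S = (1-|0.08|)×0.52 = 0.4784
H' = H/60 = 235/60 ≈ 3.9167; X = C×(1-|H' mod 2 - 1|) ≈ 0.0399
m = L - C/2 = 0.54 - 0.2392 = 0.3008
Sector ⌊H'⌋ = 3 → (R',G',B') = (0.0, ≈0.0399, 0.4784)
RGB = ((R'+m)×255, (G'+m)×255, (B'+m)×255) = (76.704, 86.87, 198.696)
Round half up → RGB(77, 87, 199)


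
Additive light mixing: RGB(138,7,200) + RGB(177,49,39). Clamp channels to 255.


Additive: each channel = min(255, C₁+C₂)
R: 138+177 = 315 → 255
G: 7+49 = 56 → 56
B: 200+39 = 239 → 239
= RGB(255, 56, 239)


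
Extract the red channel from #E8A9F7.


Color: #E8A9F7
R = E8 = 232
G = A9 = 169
B = F7 = 247
Red = 232


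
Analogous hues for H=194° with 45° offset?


Base hue: 194°
Left analog: (194 - 45) mod 360 = 149°
Right analog: (194 + 45) mod 360 = 239°
Analogous hues = 149° and 239°


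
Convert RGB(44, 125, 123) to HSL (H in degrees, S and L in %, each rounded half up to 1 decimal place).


Normalize: R'=44/255≈0.1725, G'=125/255≈0.4902, B'=123/255≈0.4824
Max=125/255, Min=44/255, Δ=Max-Min=81/255
L = (Max+Min)/2 = (125+44)/510 = 169/510 = 0.33137… → L = 33.1%
L ≤ 0.5 → S = Δ/(Max+Min) = 81/(125+44) = 81/169 = 0.47928… → S = 47.9%
(the 1/255 factors cancel in S and H, so raw channel differences can be used)
Max is G' → H = 60 × ((B-R)/Δ + 2) = 60 × ((123-44)/81 + 2)
  79/81 + 2 = 0.9753… + 2 = 2.9753…
  H = 60 × 2.9753… = 178.518…° → H = 178.5°
= HSL(178.5°, 47.9%, 33.1%)


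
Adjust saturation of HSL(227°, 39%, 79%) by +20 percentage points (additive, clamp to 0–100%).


Original S = 39%
Adjustment = +20 percentage points
New S = 39 + (20) = 59
Clamp to [0, 100] → 59
= HSL(227°, 59%, 79%)


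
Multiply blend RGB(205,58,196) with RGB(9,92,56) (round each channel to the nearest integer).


Multiply: C = A×B/255, rounded to nearest integer
R: 205×9/255 = 1845/255 ≈ 7.235 → 7
G: 58×92/255 = 5336/255 ≈ 20.925 → 21
B: 196×56/255 = 10976/255 ≈ 43.043 → 43
= RGB(7, 21, 43)


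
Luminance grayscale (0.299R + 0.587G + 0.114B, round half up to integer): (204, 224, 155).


Gray = 0.299×R + 0.587×G + 0.114×B
Gray = 0.299×204 + 0.587×224 + 0.114×155
Gray = 60.996 + 131.488 + 17.670
Gray = 210.154 → round half up → 210
Gray = 210


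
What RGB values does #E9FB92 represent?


E9 → 233 (R)
FB → 251 (G)
92 → 146 (B)
= RGB(233, 251, 146)


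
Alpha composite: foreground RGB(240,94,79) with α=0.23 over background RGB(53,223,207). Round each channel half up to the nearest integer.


C = α×F + (1-α)×B, with 1-α = 0.77
R: 0.23×240 + 0.77×53 = 55.20 + 40.81 = 96.01 → 96
G: 0.23×94 + 0.77×223 = 21.62 + 171.71 = 193.33 → 193
B: 0.23×79 + 0.77×207 = 18.17 + 159.39 = 177.56 → 178
= RGB(96, 193, 178)


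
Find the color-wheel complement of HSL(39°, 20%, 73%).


Complement = opposite side of color wheel = hue + 180°
H' = (39 + 180) mod 360 = 219°
S and L unchanged.
= HSL(219°, 20%, 73%)


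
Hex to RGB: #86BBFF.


86 → 134 (R)
BB → 187 (G)
FF → 255 (B)
= RGB(134, 187, 255)


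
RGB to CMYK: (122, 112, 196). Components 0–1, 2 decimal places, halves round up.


R'=122/255≈0.4784, G'=112/255≈0.4392, B'=196/255≈0.7686
K = 1 - max(R',G',B') = 1 - 196/255 = 59/255 = 0.23137… → 0.23
(1-R'-K)/(1-K) simplifies to (max-R)/max with max = 196:
C = (196-122)/196 = 74/196 = 0.37755… → 0.38
M = (196-112)/196 = 84/196 = 0.42857… → 0.43
Y = (196-196)/196 = 0/196 = 0 → 0.00
= CMYK(0.38, 0.43, 0.00, 0.23)


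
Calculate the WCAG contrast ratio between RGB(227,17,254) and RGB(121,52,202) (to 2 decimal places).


Linearize each sRGB channel c=v/255: c/12.92 if c ≤ 0.04045 else ((c+0.055)/1.055)^2.4
L = 0.2126×R_lin + 0.7152×G_lin + 0.0722×B_lin
Color 1 (227,17,254):
  R=227: 227/255≈0.8902 > 0.04045 → ((0.8902+0.055)/1.055)^2.4 ≈ 0.76815
  G=17: 17/255≈0.0667 > 0.04045 → ((0.0667+0.055)/1.055)^2.4 ≈ 0.00561
  B=254: 254/255≈0.9961 > 0.04045 → ((0.9961+0.055)/1.055)^2.4 ≈ 0.99110
  L1 = 0.2126×0.76815 + 0.7152×0.00561 + 0.0722×0.99110 ≈ 0.23888
Color 2 (121,52,202):
  R=121: 121/255≈0.4745 > 0.04045 → ((0.4745+0.055)/1.055)^2.4 ≈ 0.19120
  G=52: 52/255≈0.2039 > 0.04045 → ((0.2039+0.055)/1.055)^2.4 ≈ 0.03434
  B=202: 202/255≈0.7922 > 0.04045 → ((0.7922+0.055)/1.055)^2.4 ≈ 0.59062
  L2 = 0.2126×0.19120 + 0.7152×0.03434 + 0.0722×0.59062 ≈ 0.10785
Lighter = 0.23888, Darker = 0.10785
Ratio = (L_lighter + 0.05) / (L_darker + 0.05)
Ratio = (0.23888 + 0.05) / (0.10785 + 0.05) = 0.28888 / 0.15785 ≈ 1.8300
Ratio ≈ 1.83:1


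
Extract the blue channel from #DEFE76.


Color: #DEFE76
R = DE = 222
G = FE = 254
B = 76 = 118
Blue = 118


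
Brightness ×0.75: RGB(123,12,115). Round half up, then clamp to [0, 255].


Multiply each channel by 0.75, round half up, clamp to [0, 255]
R: 123×0.75 = 92.25 → round → 92
G: 12×0.75 = 9
B: 115×0.75 = 86.25 → round → 86
= RGB(92, 9, 86)


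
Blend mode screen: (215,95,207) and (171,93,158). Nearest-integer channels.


Screen: C = 255 - (255-A)×(255-B)/255, rounded to nearest integer
R: 255 - (255-215)×(255-171)/255 = 255 - 3360/255 ≈ 255 - 13.176 = 241.824 → 242
G: 255 - (255-95)×(255-93)/255 = 255 - 25920/255 ≈ 255 - 101.647 = 153.353 → 153
B: 255 - (255-207)×(255-158)/255 = 255 - 4656/255 ≈ 255 - 18.259 = 236.741 → 237
= RGB(242, 153, 237)


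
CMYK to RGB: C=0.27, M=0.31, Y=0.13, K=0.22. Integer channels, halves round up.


R = 255 × (1-C) × (1-K) = 255 × 0.73 × 0.78 = 145.197 → 145
G = 255 × (1-M) × (1-K) = 255 × 0.69 × 0.78 = 137.241 → 137
B = 255 × (1-Y) × (1-K) = 255 × 0.87 × 0.78 = 173.043 → 173
= RGB(145, 137, 173)


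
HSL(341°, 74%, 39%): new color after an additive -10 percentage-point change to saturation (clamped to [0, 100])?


Original S = 74%
Adjustment = -10 percentage points
New S = 74 + (-10) = 64
Clamp to [0, 100] → 64
= HSL(341°, 64%, 39%)


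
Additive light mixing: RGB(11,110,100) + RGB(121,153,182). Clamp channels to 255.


Additive: each channel = min(255, C₁+C₂)
R: 11+121 = 132 → 132
G: 110+153 = 263 → 255
B: 100+182 = 282 → 255
= RGB(132, 255, 255)


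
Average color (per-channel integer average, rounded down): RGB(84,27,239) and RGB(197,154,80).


Midpoint: each channel = ⌊(C₁+C₂)/2⌋
R: ⌊(84+197)/2⌋ = 140
G: ⌊(27+154)/2⌋ = 90
B: ⌊(239+80)/2⌋ = 159
= RGB(140, 90, 159)


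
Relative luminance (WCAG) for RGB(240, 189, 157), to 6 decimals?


Linearize each channel (sRGB transfer function): c = v/255; c_lin = c/12.92 if c ≤ 0.04045, else ((c+0.055)/1.055)^2.4
  R: 240/255 ≈ 0.941176 > 0.04045 → ((0.941176+0.055)/1.055)^2.4 ≈ 0.871367
  G: 189/255 ≈ 0.741176 > 0.04045 → ((0.741176+0.055)/1.055)^2.4 ≈ 0.508881
  B: 157/255 ≈ 0.615686 > 0.04045 → ((0.615686+0.055)/1.055)^2.4 ≈ 0.337164
R_lin = 0.871367, G_lin = 0.508881, B_lin = 0.337164
L = 0.2126×R + 0.7152×G + 0.0722×B
L = 0.2126×0.871367 + 0.7152×0.508881 + 0.0722×0.337164
L ≈ 0.573548


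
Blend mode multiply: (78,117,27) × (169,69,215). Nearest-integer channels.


Multiply: C = A×B/255, rounded to nearest integer
R: 78×169/255 = 13182/255 ≈ 51.694 → 52
G: 117×69/255 = 8073/255 ≈ 31.659 → 32
B: 27×215/255 = 5805/255 ≈ 22.765 → 23
= RGB(52, 32, 23)


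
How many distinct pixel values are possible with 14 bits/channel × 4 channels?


Total bits = 14 bits/channel × 4 channels = 56 bits
Distinct pixel values = 2^56
= 72,057,594,037,927,936 pixel values


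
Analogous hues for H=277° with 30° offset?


Base hue: 277°
Left analog: (277 - 30) mod 360 = 247°
Right analog: (277 + 30) mod 360 = 307°
Analogous hues = 247° and 307°


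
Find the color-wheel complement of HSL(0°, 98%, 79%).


Complement = opposite side of color wheel = hue + 180°
H' = (0 + 180) mod 360 = 180°
S and L unchanged.
= HSL(180°, 98%, 79%)


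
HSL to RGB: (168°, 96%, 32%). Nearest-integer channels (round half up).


H=168°, S=0.96, L=0.32
C = (1-|2L-1|)×S = (1-|-0.36|)×0.96 = 0.6144
H' = H/60 = 168/60 ≈ 2.8000; X = C×(1-|H' mod 2 - 1|) = 0.49152
m = L - C/2 = 0.32 - 0.3072 = 0.0128
Sector ⌊H'⌋ = 2 → (R',G',B') = (0.0, 0.6144, 0.49152)
RGB = ((R'+m)×255, (G'+m)×255, (B'+m)×255) = (3.264, 159.936, 128.6016)
Round half up → RGB(3, 160, 129)


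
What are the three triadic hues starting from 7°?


Triadic: equally spaced at 120° intervals
H1 = 7°
H2 = (7 + 120) mod 360 = 127°
H3 = (7 + 240) mod 360 = 247°
Triadic = 7°, 127°, 247°


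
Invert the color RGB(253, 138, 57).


Invert: (255-R, 255-G, 255-B)
R: 255-253 = 2
G: 255-138 = 117
B: 255-57 = 198
= RGB(2, 117, 198)


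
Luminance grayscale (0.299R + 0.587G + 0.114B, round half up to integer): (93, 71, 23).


Gray = 0.299×R + 0.587×G + 0.114×B
Gray = 0.299×93 + 0.587×71 + 0.114×23
Gray = 27.807 + 41.677 + 2.622
Gray = 72.106 → round half up → 72
Gray = 72


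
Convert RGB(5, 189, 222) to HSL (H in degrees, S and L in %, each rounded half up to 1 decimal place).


Normalize: R'=5/255≈0.0196, G'=189/255≈0.7412, B'=222/255≈0.8706
Max=222/255, Min=5/255, Δ=Max-Min=217/255
L = (Max+Min)/2 = (222+5)/510 = 227/510 = 0.44509… → L = 44.5%
L ≤ 0.5 → S = Δ/(Max+Min) = 217/(222+5) = 217/227 = 0.95594… → S = 95.6%
(the 1/255 factors cancel in S and H, so raw channel differences can be used)
Max is B' → H = 60 × ((R-G)/Δ + 4) = 60 × ((5-189)/217 + 4)
  -184/217 + 4 = -0.8479… + 4 = 3.1520…
  H = 60 × 3.1520… = 189.124…° → H = 189.1°
= HSL(189.1°, 95.6%, 44.5%)


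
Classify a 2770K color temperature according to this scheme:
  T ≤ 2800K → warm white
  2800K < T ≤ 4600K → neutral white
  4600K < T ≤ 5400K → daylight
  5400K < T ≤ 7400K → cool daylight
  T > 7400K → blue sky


Temperature: 2770K
2770K ≤ 2800K → warm white
Classification: warm white


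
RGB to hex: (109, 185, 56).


R = 109 → 6D (hex)
G = 185 → B9 (hex)
B = 56 → 38 (hex)
Hex = #6DB938


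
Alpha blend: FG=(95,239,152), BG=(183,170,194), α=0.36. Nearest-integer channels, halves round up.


C = α×F + (1-α)×B, with 1-α = 0.64
R: 0.36×95 + 0.64×183 = 34.20 + 117.12 = 151.32 → 151
G: 0.36×239 + 0.64×170 = 86.04 + 108.80 = 194.84 → 195
B: 0.36×152 + 0.64×194 = 54.72 + 124.16 = 178.88 → 179
= RGB(151, 195, 179)


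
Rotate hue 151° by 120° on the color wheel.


New hue = (H + rotation) mod 360
New hue = (151 + 120) mod 360
= 271 mod 360
= 271°


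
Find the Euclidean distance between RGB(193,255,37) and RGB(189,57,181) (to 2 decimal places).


d = √[(R₁-R₂)² + (G₁-G₂)² + (B₁-B₂)²]
d = √[(193-189)² + (255-57)² + (37-181)²]
d = √[16 + 39204 + 20736]
d = √59956
d ≈ 244.86


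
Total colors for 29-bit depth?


Colors = 2^bits = 2^29
= 536,870,912 colors


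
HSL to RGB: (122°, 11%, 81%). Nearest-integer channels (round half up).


H=122°, S=0.11, L=0.81
C = (1-|2L-1|)×S = (1-|0.62|)×0.11 = 0.0418
H' = H/60 = 122/60 ≈ 2.0333; X = C×(1-|H' mod 2 - 1|) ≈ 0.0014
m = L - C/2 = 0.81 - 0.0209 = 0.7891
Sector ⌊H'⌋ = 2 → (R',G',B') = (0.0, 0.0418, ≈0.0014)
RGB = ((R'+m)×255, (G'+m)×255, (B'+m)×255) = (201.2205, 211.8795, 201.5758)
Round half up → RGB(201, 212, 202)


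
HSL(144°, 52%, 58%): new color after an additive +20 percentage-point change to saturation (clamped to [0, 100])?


Original S = 52%
Adjustment = +20 percentage points
New S = 52 + (20) = 72
Clamp to [0, 100] → 72
= HSL(144°, 72%, 58%)


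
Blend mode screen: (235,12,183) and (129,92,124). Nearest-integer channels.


Screen: C = 255 - (255-A)×(255-B)/255, rounded to nearest integer
R: 255 - (255-235)×(255-129)/255 = 255 - 2520/255 ≈ 255 - 9.882 = 245.118 → 245
G: 255 - (255-12)×(255-92)/255 = 255 - 39609/255 ≈ 255 - 155.329 = 99.671 → 100
B: 255 - (255-183)×(255-124)/255 = 255 - 9432/255 ≈ 255 - 36.988 = 218.012 → 218
= RGB(245, 100, 218)


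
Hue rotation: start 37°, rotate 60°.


New hue = (H + rotation) mod 360
New hue = (37 + 60) mod 360
= 97 mod 360
= 97°


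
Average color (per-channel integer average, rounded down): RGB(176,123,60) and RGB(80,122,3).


Midpoint: each channel = ⌊(C₁+C₂)/2⌋
R: ⌊(176+80)/2⌋ = 128
G: ⌊(123+122)/2⌋ = 122
B: ⌊(60+3)/2⌋ = 31
= RGB(128, 122, 31)


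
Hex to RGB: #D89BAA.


D8 → 216 (R)
9B → 155 (G)
AA → 170 (B)
= RGB(216, 155, 170)


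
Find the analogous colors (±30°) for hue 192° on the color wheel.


Base hue: 192°
Left analog: (192 - 30) mod 360 = 162°
Right analog: (192 + 30) mod 360 = 222°
Analogous hues = 162° and 222°


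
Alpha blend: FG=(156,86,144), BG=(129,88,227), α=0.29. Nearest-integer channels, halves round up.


C = α×F + (1-α)×B, with 1-α = 0.71
R: 0.29×156 + 0.71×129 = 45.24 + 91.59 = 136.83 → 137
G: 0.29×86 + 0.71×88 = 24.94 + 62.48 = 87.42 → 87
B: 0.29×144 + 0.71×227 = 41.76 + 161.17 = 202.93 → 203
= RGB(137, 87, 203)


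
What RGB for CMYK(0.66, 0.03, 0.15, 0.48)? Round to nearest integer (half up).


R = 255 × (1-C) × (1-K) = 255 × 0.34 × 0.52 = 45.084 → 45
G = 255 × (1-M) × (1-K) = 255 × 0.97 × 0.52 = 128.622 → 129
B = 255 × (1-Y) × (1-K) = 255 × 0.85 × 0.52 = 112.71 → 113
= RGB(45, 129, 113)


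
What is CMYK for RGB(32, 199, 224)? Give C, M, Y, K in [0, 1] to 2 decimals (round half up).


R'=32/255≈0.1255, G'=199/255≈0.7804, B'=224/255≈0.8784
K = 1 - max(R',G',B') = 1 - 224/255 = 31/255 = 0.12156… → 0.12
(1-R'-K)/(1-K) simplifies to (max-R)/max with max = 224:
C = (224-32)/224 = 192/224 = 0.85714… → 0.86
M = (224-199)/224 = 25/224 = 0.11160… → 0.11
Y = (224-224)/224 = 0/224 = 0 → 0.00
= CMYK(0.86, 0.11, 0.00, 0.12)


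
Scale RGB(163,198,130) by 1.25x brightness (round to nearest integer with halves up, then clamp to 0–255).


Multiply each channel by 1.25, round half up, clamp to [0, 255]
R: 163×1.25 = 203.75 → round → 204
G: 198×1.25 = 247.5 → round → 248
B: 130×1.25 = 162.5 → round → 163
= RGB(204, 248, 163)


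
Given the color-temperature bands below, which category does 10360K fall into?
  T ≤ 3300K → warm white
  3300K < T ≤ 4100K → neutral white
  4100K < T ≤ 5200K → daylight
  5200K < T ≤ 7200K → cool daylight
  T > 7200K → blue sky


Temperature: 10360K
10360K > 7200K → blue sky
Classification: blue sky


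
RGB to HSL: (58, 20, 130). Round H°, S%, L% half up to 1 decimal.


Normalize: R'=58/255≈0.2275, G'=20/255≈0.0784, B'=130/255≈0.5098
Max=130/255, Min=20/255, Δ=Max-Min=110/255
L = (Max+Min)/2 = (130+20)/510 = 150/510 = 0.29411… → L = 29.4%
L ≤ 0.5 → S = Δ/(Max+Min) = 110/(130+20) = 110/150 = 0.73333… → S = 73.3%
(the 1/255 factors cancel in S and H, so raw channel differences can be used)
Max is B' → H = 60 × ((R-G)/Δ + 4) = 60 × ((58-20)/110 + 4)
  38/110 + 4 = 0.3454… + 4 = 4.3454…
  H = 60 × 4.3454… = 260.727…° → H = 260.7°
= HSL(260.7°, 73.3%, 29.4%)
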